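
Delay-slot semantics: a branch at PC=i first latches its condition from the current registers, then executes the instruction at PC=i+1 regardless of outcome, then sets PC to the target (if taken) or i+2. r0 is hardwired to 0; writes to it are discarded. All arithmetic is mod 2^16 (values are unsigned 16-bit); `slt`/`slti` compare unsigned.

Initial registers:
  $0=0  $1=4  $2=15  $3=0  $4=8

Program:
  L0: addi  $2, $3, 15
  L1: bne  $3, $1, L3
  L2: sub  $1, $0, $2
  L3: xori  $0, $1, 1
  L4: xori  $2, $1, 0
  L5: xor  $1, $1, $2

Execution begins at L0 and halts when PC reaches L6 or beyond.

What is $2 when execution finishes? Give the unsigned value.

65521

#0 addi  $2, $3, 15 ; 0/4/15/0/8
#1 bne  $3, $1, L3 ; 0/4/15/0/8 ; →target
#2 sub  $1, $0, $2 ; 0/65521/15/0/8
#3 xori  $0, $1, 1 ; 0/65521/15/0/8
#4 xori  $2, $1, 0 ; 0/65521/65521/0/8
#5 xor  $1, $1, $2 ; 0/0/65521/0/8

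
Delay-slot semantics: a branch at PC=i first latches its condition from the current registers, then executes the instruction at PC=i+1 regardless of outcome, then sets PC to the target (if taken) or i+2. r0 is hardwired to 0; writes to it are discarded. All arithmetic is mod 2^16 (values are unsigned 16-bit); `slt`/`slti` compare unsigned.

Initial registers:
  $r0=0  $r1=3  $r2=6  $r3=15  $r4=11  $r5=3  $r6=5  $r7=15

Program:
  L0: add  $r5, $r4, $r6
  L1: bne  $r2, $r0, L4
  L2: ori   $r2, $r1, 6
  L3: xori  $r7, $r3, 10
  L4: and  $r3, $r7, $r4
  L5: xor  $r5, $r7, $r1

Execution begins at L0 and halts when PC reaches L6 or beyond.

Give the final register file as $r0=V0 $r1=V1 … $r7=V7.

[0] add  $r5, $r4, $r6  →  {$r0:0, $r1:3, $r2:6, $r3:15, $r4:11, $r5:16, $r6:5, $r7:15}
[1] bne  $r2, $r0, L4  →  {$r0:0, $r1:3, $r2:6, $r3:15, $r4:11, $r5:16, $r6:5, $r7:15}  ⟨branch taken⟩
[2] ori   $r2, $r1, 6  →  {$r0:0, $r1:3, $r2:7, $r3:15, $r4:11, $r5:16, $r6:5, $r7:15}
[4] and  $r3, $r7, $r4  →  {$r0:0, $r1:3, $r2:7, $r3:11, $r4:11, $r5:16, $r6:5, $r7:15}
[5] xor  $r5, $r7, $r1  →  {$r0:0, $r1:3, $r2:7, $r3:11, $r4:11, $r5:12, $r6:5, $r7:15}

$r0=0 $r1=3 $r2=7 $r3=11 $r4=11 $r5=12 $r6=5 $r7=15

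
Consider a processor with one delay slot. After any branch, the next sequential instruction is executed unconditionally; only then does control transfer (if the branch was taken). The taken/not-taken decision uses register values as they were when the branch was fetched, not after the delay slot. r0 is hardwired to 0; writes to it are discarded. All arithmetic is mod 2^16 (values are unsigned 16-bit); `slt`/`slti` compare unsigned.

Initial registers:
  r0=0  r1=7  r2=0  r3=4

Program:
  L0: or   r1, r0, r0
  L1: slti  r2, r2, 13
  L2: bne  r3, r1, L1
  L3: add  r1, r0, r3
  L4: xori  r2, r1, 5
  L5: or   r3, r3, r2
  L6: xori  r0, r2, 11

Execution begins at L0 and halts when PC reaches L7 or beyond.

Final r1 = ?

PC=0  or   r1, r0, r0        | r0=0 r1=0 r2=0 r3=4
PC=1  slti  r2, r2, 13       | r0=0 r1=0 r2=1 r3=4
PC=2  bne  r3, r1, L1        | r0=0 r1=0 r2=1 r3=4  [TAKEN]
PC=3  add  r1, r0, r3        | r0=0 r1=4 r2=1 r3=4
PC=1  slti  r2, r2, 13       | r0=0 r1=4 r2=1 r3=4
PC=2  bne  r3, r1, L1        | r0=0 r1=4 r2=1 r3=4  [not taken]
PC=3  add  r1, r0, r3        | r0=0 r1=4 r2=1 r3=4
PC=4  xori  r2, r1, 5        | r0=0 r1=4 r2=1 r3=4
PC=5  or   r3, r3, r2        | r0=0 r1=4 r2=1 r3=5
PC=6  xori  r0, r2, 11       | r0=0 r1=4 r2=1 r3=5

4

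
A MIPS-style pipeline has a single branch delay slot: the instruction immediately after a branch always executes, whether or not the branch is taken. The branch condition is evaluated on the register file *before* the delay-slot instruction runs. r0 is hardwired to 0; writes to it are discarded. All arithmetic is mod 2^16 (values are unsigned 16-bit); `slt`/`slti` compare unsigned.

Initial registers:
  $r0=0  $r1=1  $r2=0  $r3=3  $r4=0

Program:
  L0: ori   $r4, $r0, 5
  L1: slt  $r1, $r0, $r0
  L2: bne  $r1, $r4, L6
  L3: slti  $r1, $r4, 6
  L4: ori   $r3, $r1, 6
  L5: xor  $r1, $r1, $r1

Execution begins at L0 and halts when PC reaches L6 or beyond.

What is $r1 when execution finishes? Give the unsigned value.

1

#0 ori   $r4, $r0, 5 ; 0/1/0/3/5
#1 slt  $r1, $r0, $r0 ; 0/0/0/3/5
#2 bne  $r1, $r4, L6 ; 0/0/0/3/5 ; →target
#3 slti  $r1, $r4, 6 ; 0/1/0/3/5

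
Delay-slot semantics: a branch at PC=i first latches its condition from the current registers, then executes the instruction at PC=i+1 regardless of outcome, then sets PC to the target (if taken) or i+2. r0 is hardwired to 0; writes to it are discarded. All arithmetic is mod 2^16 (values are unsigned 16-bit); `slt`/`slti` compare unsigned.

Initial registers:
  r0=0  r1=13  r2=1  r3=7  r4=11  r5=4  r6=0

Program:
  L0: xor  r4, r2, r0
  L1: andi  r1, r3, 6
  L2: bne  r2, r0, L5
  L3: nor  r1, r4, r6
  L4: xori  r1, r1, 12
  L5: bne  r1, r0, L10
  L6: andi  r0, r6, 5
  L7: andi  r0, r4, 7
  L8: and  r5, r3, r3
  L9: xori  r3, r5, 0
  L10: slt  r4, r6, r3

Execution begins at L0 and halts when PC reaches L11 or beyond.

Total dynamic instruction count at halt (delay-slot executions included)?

7

[0] xor  r4, r2, r0  →  {r0:0, r1:13, r2:1, r3:7, r4:1, r5:4, r6:0}
[1] andi  r1, r3, 6  →  {r0:0, r1:6, r2:1, r3:7, r4:1, r5:4, r6:0}
[2] bne  r2, r0, L5  →  {r0:0, r1:6, r2:1, r3:7, r4:1, r5:4, r6:0}  ⟨branch taken⟩
[3] nor  r1, r4, r6  →  {r0:0, r1:65534, r2:1, r3:7, r4:1, r5:4, r6:0}
[5] bne  r1, r0, L10  →  {r0:0, r1:65534, r2:1, r3:7, r4:1, r5:4, r6:0}  ⟨branch taken⟩
[6] andi  r0, r6, 5  →  {r0:0, r1:65534, r2:1, r3:7, r4:1, r5:4, r6:0}
[10] slt  r4, r6, r3  →  {r0:0, r1:65534, r2:1, r3:7, r4:1, r5:4, r6:0}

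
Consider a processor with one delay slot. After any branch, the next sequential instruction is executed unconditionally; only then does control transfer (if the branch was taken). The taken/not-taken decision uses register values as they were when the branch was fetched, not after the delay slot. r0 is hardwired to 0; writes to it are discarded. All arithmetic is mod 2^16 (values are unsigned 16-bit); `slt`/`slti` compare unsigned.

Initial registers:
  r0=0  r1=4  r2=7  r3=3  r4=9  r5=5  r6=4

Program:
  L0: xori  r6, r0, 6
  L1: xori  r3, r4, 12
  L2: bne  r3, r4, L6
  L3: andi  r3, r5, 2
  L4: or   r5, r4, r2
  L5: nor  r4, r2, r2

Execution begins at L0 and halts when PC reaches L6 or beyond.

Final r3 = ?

0

PC=0  xori  r6, r0, 6        | r0=0 r1=4 r2=7 r3=3 r4=9 r5=5 r6=6
PC=1  xori  r3, r4, 12       | r0=0 r1=4 r2=7 r3=5 r4=9 r5=5 r6=6
PC=2  bne  r3, r4, L6        | r0=0 r1=4 r2=7 r3=5 r4=9 r5=5 r6=6  [TAKEN]
PC=3  andi  r3, r5, 2        | r0=0 r1=4 r2=7 r3=0 r4=9 r5=5 r6=6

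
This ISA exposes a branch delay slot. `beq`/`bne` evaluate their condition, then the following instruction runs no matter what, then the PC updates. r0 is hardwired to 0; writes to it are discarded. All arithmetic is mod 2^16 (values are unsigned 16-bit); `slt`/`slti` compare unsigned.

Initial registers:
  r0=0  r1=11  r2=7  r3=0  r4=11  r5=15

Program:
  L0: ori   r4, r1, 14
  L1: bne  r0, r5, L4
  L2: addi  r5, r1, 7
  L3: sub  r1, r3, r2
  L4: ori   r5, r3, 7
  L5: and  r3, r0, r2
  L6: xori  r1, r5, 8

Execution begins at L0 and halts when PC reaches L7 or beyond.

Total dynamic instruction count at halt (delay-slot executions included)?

6

PC=0  ori   r4, r1, 14       | r0=0 r1=11 r2=7 r3=0 r4=15 r5=15
PC=1  bne  r0, r5, L4        | r0=0 r1=11 r2=7 r3=0 r4=15 r5=15  [TAKEN]
PC=2  addi  r5, r1, 7        | r0=0 r1=11 r2=7 r3=0 r4=15 r5=18
PC=4  ori   r5, r3, 7        | r0=0 r1=11 r2=7 r3=0 r4=15 r5=7
PC=5  and  r3, r0, r2        | r0=0 r1=11 r2=7 r3=0 r4=15 r5=7
PC=6  xori  r1, r5, 8        | r0=0 r1=15 r2=7 r3=0 r4=15 r5=7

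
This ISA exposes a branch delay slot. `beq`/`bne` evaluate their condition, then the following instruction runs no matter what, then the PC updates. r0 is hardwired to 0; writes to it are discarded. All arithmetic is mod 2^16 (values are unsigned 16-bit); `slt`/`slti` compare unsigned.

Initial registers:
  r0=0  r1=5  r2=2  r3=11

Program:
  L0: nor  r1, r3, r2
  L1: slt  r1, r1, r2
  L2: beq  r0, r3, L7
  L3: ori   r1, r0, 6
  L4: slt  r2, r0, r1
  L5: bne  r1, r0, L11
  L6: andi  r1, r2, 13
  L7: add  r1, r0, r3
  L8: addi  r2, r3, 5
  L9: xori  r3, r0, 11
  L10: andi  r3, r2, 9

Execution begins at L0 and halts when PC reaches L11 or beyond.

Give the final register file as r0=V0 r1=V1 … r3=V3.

[0] nor  r1, r3, r2  →  {r0:0, r1:65524, r2:2, r3:11}
[1] slt  r1, r1, r2  →  {r0:0, r1:0, r2:2, r3:11}
[2] beq  r0, r3, L7  →  {r0:0, r1:0, r2:2, r3:11}  ⟨branch fallthrough⟩
[3] ori   r1, r0, 6  →  {r0:0, r1:6, r2:2, r3:11}
[4] slt  r2, r0, r1  →  {r0:0, r1:6, r2:1, r3:11}
[5] bne  r1, r0, L11  →  {r0:0, r1:6, r2:1, r3:11}  ⟨branch taken⟩
[6] andi  r1, r2, 13  →  {r0:0, r1:1, r2:1, r3:11}

r0=0 r1=1 r2=1 r3=11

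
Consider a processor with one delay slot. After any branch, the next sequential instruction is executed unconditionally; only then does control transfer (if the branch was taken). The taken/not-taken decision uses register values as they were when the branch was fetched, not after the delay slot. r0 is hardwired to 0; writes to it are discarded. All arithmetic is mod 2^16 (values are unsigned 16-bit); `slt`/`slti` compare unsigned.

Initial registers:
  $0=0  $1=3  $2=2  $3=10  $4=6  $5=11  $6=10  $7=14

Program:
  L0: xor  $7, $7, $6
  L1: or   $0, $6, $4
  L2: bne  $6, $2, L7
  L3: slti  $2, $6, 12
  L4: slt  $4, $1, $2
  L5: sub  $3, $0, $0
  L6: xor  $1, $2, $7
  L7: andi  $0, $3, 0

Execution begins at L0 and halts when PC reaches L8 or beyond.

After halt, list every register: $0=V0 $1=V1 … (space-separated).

PC=0  xor  $7, $7, $6        | $0=0 $1=3 $2=2 $3=10 $4=6 $5=11 $6=10 $7=4
PC=1  or   $0, $6, $4        | $0=0 $1=3 $2=2 $3=10 $4=6 $5=11 $6=10 $7=4
PC=2  bne  $6, $2, L7        | $0=0 $1=3 $2=2 $3=10 $4=6 $5=11 $6=10 $7=4  [TAKEN]
PC=3  slti  $2, $6, 12       | $0=0 $1=3 $2=1 $3=10 $4=6 $5=11 $6=10 $7=4
PC=7  andi  $0, $3, 0        | $0=0 $1=3 $2=1 $3=10 $4=6 $5=11 $6=10 $7=4

$0=0 $1=3 $2=1 $3=10 $4=6 $5=11 $6=10 $7=4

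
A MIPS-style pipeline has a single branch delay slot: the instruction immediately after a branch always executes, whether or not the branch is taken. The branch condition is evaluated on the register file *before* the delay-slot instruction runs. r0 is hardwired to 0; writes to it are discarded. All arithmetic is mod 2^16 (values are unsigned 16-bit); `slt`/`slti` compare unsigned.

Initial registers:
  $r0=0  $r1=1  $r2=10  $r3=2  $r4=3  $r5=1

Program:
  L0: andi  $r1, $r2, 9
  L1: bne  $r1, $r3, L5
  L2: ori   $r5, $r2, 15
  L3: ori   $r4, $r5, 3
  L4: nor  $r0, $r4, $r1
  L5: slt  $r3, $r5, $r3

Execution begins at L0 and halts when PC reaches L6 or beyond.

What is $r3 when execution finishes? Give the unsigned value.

  step pc=0: andi  $r1, $r2, 9  regs=(0,8,10,2,3,1)
  step pc=1: bne  $r1, $r3, L5  cond=T  regs=(0,8,10,2,3,1)
  step pc=2: ori   $r5, $r2, 15  regs=(0,8,10,2,3,15)
  step pc=5: slt  $r3, $r5, $r3  regs=(0,8,10,0,3,15)

0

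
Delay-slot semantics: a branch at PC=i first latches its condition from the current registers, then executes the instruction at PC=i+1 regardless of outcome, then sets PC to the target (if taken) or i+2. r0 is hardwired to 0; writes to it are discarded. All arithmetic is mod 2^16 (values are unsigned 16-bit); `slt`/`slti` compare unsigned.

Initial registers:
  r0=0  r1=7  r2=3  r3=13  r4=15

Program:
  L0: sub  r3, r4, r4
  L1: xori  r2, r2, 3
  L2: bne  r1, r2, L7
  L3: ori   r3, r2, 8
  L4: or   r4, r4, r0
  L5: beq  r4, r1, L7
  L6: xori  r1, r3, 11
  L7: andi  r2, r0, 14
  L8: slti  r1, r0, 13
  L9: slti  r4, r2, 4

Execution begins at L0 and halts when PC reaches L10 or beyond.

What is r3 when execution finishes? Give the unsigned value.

#0 sub  r3, r4, r4 ; 0/7/3/0/15
#1 xori  r2, r2, 3 ; 0/7/0/0/15
#2 bne  r1, r2, L7 ; 0/7/0/0/15 ; →target
#3 ori   r3, r2, 8 ; 0/7/0/8/15
#7 andi  r2, r0, 14 ; 0/7/0/8/15
#8 slti  r1, r0, 13 ; 0/1/0/8/15
#9 slti  r4, r2, 4 ; 0/1/0/8/1

8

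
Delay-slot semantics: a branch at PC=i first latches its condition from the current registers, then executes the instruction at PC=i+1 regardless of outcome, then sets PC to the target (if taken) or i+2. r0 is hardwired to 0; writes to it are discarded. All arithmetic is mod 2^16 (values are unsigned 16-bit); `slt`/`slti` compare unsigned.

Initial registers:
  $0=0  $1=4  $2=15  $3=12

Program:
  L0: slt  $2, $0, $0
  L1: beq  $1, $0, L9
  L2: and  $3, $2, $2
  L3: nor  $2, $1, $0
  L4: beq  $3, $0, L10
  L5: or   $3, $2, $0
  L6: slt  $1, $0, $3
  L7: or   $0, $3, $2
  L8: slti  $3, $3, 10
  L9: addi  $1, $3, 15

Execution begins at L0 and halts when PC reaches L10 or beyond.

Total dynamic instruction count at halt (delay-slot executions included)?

6

PC=0  slt  $2, $0, $0        | $0=0 $1=4 $2=0 $3=12
PC=1  beq  $1, $0, L9        | $0=0 $1=4 $2=0 $3=12  [not taken]
PC=2  and  $3, $2, $2        | $0=0 $1=4 $2=0 $3=0
PC=3  nor  $2, $1, $0        | $0=0 $1=4 $2=65531 $3=0
PC=4  beq  $3, $0, L10       | $0=0 $1=4 $2=65531 $3=0  [TAKEN]
PC=5  or   $3, $2, $0        | $0=0 $1=4 $2=65531 $3=65531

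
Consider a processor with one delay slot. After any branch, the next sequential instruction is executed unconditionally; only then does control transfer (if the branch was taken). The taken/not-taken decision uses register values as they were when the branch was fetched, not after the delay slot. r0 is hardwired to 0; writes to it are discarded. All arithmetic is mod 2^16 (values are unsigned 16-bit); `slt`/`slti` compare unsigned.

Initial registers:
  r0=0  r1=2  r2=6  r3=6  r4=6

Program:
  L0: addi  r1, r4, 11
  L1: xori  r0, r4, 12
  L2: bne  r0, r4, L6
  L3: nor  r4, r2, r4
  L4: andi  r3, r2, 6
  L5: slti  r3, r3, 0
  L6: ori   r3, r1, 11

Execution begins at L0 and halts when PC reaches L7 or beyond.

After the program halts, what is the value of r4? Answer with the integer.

65529

PC=0  addi  r1, r4, 11       | r0=0 r1=17 r2=6 r3=6 r4=6
PC=1  xori  r0, r4, 12       | r0=0 r1=17 r2=6 r3=6 r4=6
PC=2  bne  r0, r4, L6        | r0=0 r1=17 r2=6 r3=6 r4=6  [TAKEN]
PC=3  nor  r4, r2, r4        | r0=0 r1=17 r2=6 r3=6 r4=65529
PC=6  ori   r3, r1, 11       | r0=0 r1=17 r2=6 r3=27 r4=65529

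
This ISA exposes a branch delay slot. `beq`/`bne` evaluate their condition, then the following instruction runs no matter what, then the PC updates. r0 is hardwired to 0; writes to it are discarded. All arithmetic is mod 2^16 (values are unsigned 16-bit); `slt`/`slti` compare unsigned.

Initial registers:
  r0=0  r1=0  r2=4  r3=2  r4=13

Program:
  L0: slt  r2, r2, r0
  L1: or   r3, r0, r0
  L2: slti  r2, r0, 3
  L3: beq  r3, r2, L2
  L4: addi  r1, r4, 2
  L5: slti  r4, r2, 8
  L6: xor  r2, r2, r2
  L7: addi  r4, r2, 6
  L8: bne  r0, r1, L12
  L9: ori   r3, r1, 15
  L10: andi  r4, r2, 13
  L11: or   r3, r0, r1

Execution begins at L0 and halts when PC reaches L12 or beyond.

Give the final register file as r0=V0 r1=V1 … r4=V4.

r0=0 r1=15 r2=0 r3=15 r4=6

  step pc=0: slt  r2, r2, r0  regs=(0,0,0,2,13)
  step pc=1: or   r3, r0, r0  regs=(0,0,0,0,13)
  step pc=2: slti  r2, r0, 3  regs=(0,0,1,0,13)
  step pc=3: beq  r3, r2, L2  cond=F  regs=(0,0,1,0,13)
  step pc=4: addi  r1, r4, 2  regs=(0,15,1,0,13)
  step pc=5: slti  r4, r2, 8  regs=(0,15,1,0,1)
  step pc=6: xor  r2, r2, r2  regs=(0,15,0,0,1)
  step pc=7: addi  r4, r2, 6  regs=(0,15,0,0,6)
  step pc=8: bne  r0, r1, L12  cond=T  regs=(0,15,0,0,6)
  step pc=9: ori   r3, r1, 15  regs=(0,15,0,15,6)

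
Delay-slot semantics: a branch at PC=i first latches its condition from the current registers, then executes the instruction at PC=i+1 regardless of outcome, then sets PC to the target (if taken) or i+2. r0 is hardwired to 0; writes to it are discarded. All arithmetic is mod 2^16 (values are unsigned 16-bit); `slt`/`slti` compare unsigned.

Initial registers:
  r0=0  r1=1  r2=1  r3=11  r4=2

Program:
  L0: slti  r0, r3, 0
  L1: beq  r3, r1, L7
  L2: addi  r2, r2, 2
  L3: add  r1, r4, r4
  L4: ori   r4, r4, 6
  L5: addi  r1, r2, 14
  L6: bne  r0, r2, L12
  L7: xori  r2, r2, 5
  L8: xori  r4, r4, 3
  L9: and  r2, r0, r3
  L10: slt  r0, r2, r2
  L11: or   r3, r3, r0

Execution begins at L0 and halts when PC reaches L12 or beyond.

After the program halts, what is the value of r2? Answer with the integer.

  step pc=0: slti  r0, r3, 0  regs=(0,1,1,11,2)
  step pc=1: beq  r3, r1, L7  cond=F  regs=(0,1,1,11,2)
  step pc=2: addi  r2, r2, 2  regs=(0,1,3,11,2)
  step pc=3: add  r1, r4, r4  regs=(0,4,3,11,2)
  step pc=4: ori   r4, r4, 6  regs=(0,4,3,11,6)
  step pc=5: addi  r1, r2, 14  regs=(0,17,3,11,6)
  step pc=6: bne  r0, r2, L12  cond=T  regs=(0,17,3,11,6)
  step pc=7: xori  r2, r2, 5  regs=(0,17,6,11,6)

6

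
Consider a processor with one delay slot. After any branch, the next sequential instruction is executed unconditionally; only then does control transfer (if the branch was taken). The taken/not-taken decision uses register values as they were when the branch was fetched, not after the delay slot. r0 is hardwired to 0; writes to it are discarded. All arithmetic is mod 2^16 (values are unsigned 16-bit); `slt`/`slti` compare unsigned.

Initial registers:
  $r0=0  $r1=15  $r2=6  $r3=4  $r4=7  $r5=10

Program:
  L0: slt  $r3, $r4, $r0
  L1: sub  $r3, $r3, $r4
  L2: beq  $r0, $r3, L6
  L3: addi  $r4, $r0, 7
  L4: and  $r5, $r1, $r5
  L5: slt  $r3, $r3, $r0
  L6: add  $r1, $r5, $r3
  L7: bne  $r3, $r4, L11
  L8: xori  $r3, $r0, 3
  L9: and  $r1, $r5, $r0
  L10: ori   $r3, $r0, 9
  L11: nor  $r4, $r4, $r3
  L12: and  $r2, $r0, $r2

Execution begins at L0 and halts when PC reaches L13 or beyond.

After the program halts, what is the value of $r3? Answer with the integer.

3

[0] slt  $r3, $r4, $r0  →  {$r0:0, $r1:15, $r2:6, $r3:0, $r4:7, $r5:10}
[1] sub  $r3, $r3, $r4  →  {$r0:0, $r1:15, $r2:6, $r3:65529, $r4:7, $r5:10}
[2] beq  $r0, $r3, L6  →  {$r0:0, $r1:15, $r2:6, $r3:65529, $r4:7, $r5:10}  ⟨branch fallthrough⟩
[3] addi  $r4, $r0, 7  →  {$r0:0, $r1:15, $r2:6, $r3:65529, $r4:7, $r5:10}
[4] and  $r5, $r1, $r5  →  {$r0:0, $r1:15, $r2:6, $r3:65529, $r4:7, $r5:10}
[5] slt  $r3, $r3, $r0  →  {$r0:0, $r1:15, $r2:6, $r3:0, $r4:7, $r5:10}
[6] add  $r1, $r5, $r3  →  {$r0:0, $r1:10, $r2:6, $r3:0, $r4:7, $r5:10}
[7] bne  $r3, $r4, L11  →  {$r0:0, $r1:10, $r2:6, $r3:0, $r4:7, $r5:10}  ⟨branch taken⟩
[8] xori  $r3, $r0, 3  →  {$r0:0, $r1:10, $r2:6, $r3:3, $r4:7, $r5:10}
[11] nor  $r4, $r4, $r3  →  {$r0:0, $r1:10, $r2:6, $r3:3, $r4:65528, $r5:10}
[12] and  $r2, $r0, $r2  →  {$r0:0, $r1:10, $r2:0, $r3:3, $r4:65528, $r5:10}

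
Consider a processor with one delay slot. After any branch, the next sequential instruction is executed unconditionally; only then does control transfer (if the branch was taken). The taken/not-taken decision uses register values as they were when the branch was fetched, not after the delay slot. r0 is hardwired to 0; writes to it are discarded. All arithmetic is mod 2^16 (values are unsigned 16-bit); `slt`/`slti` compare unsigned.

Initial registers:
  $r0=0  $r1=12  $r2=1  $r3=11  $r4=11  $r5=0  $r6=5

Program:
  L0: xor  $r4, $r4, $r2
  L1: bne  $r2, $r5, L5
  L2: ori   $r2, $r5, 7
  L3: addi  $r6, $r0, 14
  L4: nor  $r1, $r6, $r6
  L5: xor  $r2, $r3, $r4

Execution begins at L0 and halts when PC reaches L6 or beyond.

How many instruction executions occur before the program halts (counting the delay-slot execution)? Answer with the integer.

4

[0] xor  $r4, $r4, $r2  →  {$r0:0, $r1:12, $r2:1, $r3:11, $r4:10, $r5:0, $r6:5}
[1] bne  $r2, $r5, L5  →  {$r0:0, $r1:12, $r2:1, $r3:11, $r4:10, $r5:0, $r6:5}  ⟨branch taken⟩
[2] ori   $r2, $r5, 7  →  {$r0:0, $r1:12, $r2:7, $r3:11, $r4:10, $r5:0, $r6:5}
[5] xor  $r2, $r3, $r4  →  {$r0:0, $r1:12, $r2:1, $r3:11, $r4:10, $r5:0, $r6:5}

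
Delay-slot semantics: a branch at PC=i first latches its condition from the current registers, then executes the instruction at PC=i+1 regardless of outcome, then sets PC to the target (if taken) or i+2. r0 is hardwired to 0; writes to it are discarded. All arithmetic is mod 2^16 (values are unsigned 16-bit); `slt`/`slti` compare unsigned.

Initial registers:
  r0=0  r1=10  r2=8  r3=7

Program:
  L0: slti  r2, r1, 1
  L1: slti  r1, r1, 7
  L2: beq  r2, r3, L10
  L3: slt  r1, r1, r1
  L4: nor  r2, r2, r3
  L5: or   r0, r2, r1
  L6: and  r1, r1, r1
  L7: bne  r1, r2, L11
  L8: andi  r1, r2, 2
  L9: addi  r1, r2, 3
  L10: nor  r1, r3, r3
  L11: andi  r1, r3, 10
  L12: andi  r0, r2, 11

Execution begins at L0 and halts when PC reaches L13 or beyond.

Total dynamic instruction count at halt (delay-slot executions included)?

11

PC=0  slti  r2, r1, 1        | r0=0 r1=10 r2=0 r3=7
PC=1  slti  r1, r1, 7        | r0=0 r1=0 r2=0 r3=7
PC=2  beq  r2, r3, L10       | r0=0 r1=0 r2=0 r3=7  [not taken]
PC=3  slt  r1, r1, r1        | r0=0 r1=0 r2=0 r3=7
PC=4  nor  r2, r2, r3        | r0=0 r1=0 r2=65528 r3=7
PC=5  or   r0, r2, r1        | r0=0 r1=0 r2=65528 r3=7
PC=6  and  r1, r1, r1        | r0=0 r1=0 r2=65528 r3=7
PC=7  bne  r1, r2, L11       | r0=0 r1=0 r2=65528 r3=7  [TAKEN]
PC=8  andi  r1, r2, 2        | r0=0 r1=0 r2=65528 r3=7
PC=11 andi  r1, r3, 10       | r0=0 r1=2 r2=65528 r3=7
PC=12 andi  r0, r2, 11       | r0=0 r1=2 r2=65528 r3=7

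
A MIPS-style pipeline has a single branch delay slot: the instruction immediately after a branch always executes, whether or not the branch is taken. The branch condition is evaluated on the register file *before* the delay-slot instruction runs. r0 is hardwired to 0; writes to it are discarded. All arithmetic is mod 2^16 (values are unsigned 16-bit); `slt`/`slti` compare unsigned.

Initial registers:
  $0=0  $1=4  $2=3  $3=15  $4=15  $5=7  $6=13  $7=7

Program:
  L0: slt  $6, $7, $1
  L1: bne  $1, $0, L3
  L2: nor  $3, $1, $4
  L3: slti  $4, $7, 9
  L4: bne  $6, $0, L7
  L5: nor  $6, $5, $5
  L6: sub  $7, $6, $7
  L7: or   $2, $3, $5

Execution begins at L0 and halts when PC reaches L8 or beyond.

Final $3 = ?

PC=0  slt  $6, $7, $1        | $0=0 $1=4 $2=3 $3=15 $4=15 $5=7 $6=0 $7=7
PC=1  bne  $1, $0, L3        | $0=0 $1=4 $2=3 $3=15 $4=15 $5=7 $6=0 $7=7  [TAKEN]
PC=2  nor  $3, $1, $4        | $0=0 $1=4 $2=3 $3=65520 $4=15 $5=7 $6=0 $7=7
PC=3  slti  $4, $7, 9        | $0=0 $1=4 $2=3 $3=65520 $4=1 $5=7 $6=0 $7=7
PC=4  bne  $6, $0, L7        | $0=0 $1=4 $2=3 $3=65520 $4=1 $5=7 $6=0 $7=7  [not taken]
PC=5  nor  $6, $5, $5        | $0=0 $1=4 $2=3 $3=65520 $4=1 $5=7 $6=65528 $7=7
PC=6  sub  $7, $6, $7        | $0=0 $1=4 $2=3 $3=65520 $4=1 $5=7 $6=65528 $7=65521
PC=7  or   $2, $3, $5        | $0=0 $1=4 $2=65527 $3=65520 $4=1 $5=7 $6=65528 $7=65521

65520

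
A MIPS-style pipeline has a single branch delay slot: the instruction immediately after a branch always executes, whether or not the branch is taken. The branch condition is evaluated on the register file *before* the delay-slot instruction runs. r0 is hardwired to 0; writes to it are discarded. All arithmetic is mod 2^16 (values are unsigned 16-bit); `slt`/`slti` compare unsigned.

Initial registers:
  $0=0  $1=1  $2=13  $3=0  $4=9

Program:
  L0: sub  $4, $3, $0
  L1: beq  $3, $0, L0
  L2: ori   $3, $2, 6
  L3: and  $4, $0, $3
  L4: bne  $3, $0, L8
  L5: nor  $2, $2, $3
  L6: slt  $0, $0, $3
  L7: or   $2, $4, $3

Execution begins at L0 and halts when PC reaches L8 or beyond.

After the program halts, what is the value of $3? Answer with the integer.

#0 sub  $4, $3, $0 ; 0/1/13/0/0
#1 beq  $3, $0, L0 ; 0/1/13/0/0 ; →target
#2 ori   $3, $2, 6 ; 0/1/13/15/0
#0 sub  $4, $3, $0 ; 0/1/13/15/15
#1 beq  $3, $0, L0 ; 0/1/13/15/15 ; →fallthru
#2 ori   $3, $2, 6 ; 0/1/13/15/15
#3 and  $4, $0, $3 ; 0/1/13/15/0
#4 bne  $3, $0, L8 ; 0/1/13/15/0 ; →target
#5 nor  $2, $2, $3 ; 0/1/65520/15/0

15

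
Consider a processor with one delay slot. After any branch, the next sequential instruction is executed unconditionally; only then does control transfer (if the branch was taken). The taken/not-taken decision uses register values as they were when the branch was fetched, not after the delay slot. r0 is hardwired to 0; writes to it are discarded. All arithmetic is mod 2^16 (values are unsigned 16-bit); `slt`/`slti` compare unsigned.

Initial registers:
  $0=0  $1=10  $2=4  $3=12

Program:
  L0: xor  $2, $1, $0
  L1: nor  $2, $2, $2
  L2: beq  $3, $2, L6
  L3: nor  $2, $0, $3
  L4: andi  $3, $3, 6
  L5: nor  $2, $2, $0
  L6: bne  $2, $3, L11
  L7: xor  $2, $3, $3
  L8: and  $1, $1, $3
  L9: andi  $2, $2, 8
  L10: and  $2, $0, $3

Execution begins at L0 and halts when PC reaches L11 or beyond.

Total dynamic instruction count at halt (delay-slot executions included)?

8

#0 xor  $2, $1, $0 ; 0/10/10/12
#1 nor  $2, $2, $2 ; 0/10/65525/12
#2 beq  $3, $2, L6 ; 0/10/65525/12 ; →fallthru
#3 nor  $2, $0, $3 ; 0/10/65523/12
#4 andi  $3, $3, 6 ; 0/10/65523/4
#5 nor  $2, $2, $0 ; 0/10/12/4
#6 bne  $2, $3, L11 ; 0/10/12/4 ; →target
#7 xor  $2, $3, $3 ; 0/10/0/4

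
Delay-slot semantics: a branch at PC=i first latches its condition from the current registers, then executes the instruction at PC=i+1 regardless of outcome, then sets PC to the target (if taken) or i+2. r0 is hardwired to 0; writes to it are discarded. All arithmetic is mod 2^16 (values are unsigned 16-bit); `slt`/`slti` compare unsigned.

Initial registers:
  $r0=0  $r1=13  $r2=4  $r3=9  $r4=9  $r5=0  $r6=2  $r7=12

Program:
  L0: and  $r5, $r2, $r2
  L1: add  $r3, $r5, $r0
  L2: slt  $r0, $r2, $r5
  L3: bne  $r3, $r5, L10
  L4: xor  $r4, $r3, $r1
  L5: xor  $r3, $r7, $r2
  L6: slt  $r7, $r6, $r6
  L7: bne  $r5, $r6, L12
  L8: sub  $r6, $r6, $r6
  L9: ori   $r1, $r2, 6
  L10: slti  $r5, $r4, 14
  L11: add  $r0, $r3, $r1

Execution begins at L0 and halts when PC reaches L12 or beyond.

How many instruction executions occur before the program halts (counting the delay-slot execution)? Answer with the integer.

9

PC=0  and  $r5, $r2, $r2     | $r0=0 $r1=13 $r2=4 $r3=9 $r4=9 $r5=4 $r6=2 $r7=12
PC=1  add  $r3, $r5, $r0     | $r0=0 $r1=13 $r2=4 $r3=4 $r4=9 $r5=4 $r6=2 $r7=12
PC=2  slt  $r0, $r2, $r5     | $r0=0 $r1=13 $r2=4 $r3=4 $r4=9 $r5=4 $r6=2 $r7=12
PC=3  bne  $r3, $r5, L10     | $r0=0 $r1=13 $r2=4 $r3=4 $r4=9 $r5=4 $r6=2 $r7=12  [not taken]
PC=4  xor  $r4, $r3, $r1     | $r0=0 $r1=13 $r2=4 $r3=4 $r4=9 $r5=4 $r6=2 $r7=12
PC=5  xor  $r3, $r7, $r2     | $r0=0 $r1=13 $r2=4 $r3=8 $r4=9 $r5=4 $r6=2 $r7=12
PC=6  slt  $r7, $r6, $r6     | $r0=0 $r1=13 $r2=4 $r3=8 $r4=9 $r5=4 $r6=2 $r7=0
PC=7  bne  $r5, $r6, L12     | $r0=0 $r1=13 $r2=4 $r3=8 $r4=9 $r5=4 $r6=2 $r7=0  [TAKEN]
PC=8  sub  $r6, $r6, $r6     | $r0=0 $r1=13 $r2=4 $r3=8 $r4=9 $r5=4 $r6=0 $r7=0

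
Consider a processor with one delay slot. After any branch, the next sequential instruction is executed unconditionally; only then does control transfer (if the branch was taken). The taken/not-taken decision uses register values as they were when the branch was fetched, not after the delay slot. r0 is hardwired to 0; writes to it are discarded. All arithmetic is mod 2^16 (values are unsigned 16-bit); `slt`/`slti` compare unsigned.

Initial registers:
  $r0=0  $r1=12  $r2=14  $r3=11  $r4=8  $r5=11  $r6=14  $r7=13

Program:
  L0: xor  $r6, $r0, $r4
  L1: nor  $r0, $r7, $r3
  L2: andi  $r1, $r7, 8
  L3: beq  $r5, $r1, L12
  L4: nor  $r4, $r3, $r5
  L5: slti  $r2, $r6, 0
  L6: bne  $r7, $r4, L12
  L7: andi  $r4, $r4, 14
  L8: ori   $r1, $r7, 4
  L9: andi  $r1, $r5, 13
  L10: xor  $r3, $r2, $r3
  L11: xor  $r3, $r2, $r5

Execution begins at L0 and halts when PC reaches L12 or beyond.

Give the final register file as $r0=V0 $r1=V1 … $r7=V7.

  step pc=0: xor  $r6, $r0, $r4  regs=(0,12,14,11,8,11,8,13)
  step pc=1: nor  $r0, $r7, $r3  regs=(0,12,14,11,8,11,8,13)
  step pc=2: andi  $r1, $r7, 8  regs=(0,8,14,11,8,11,8,13)
  step pc=3: beq  $r5, $r1, L12  cond=F  regs=(0,8,14,11,8,11,8,13)
  step pc=4: nor  $r4, $r3, $r5  regs=(0,8,14,11,65524,11,8,13)
  step pc=5: slti  $r2, $r6, 0  regs=(0,8,0,11,65524,11,8,13)
  step pc=6: bne  $r7, $r4, L12  cond=T  regs=(0,8,0,11,65524,11,8,13)
  step pc=7: andi  $r4, $r4, 14  regs=(0,8,0,11,4,11,8,13)

$r0=0 $r1=8 $r2=0 $r3=11 $r4=4 $r5=11 $r6=8 $r7=13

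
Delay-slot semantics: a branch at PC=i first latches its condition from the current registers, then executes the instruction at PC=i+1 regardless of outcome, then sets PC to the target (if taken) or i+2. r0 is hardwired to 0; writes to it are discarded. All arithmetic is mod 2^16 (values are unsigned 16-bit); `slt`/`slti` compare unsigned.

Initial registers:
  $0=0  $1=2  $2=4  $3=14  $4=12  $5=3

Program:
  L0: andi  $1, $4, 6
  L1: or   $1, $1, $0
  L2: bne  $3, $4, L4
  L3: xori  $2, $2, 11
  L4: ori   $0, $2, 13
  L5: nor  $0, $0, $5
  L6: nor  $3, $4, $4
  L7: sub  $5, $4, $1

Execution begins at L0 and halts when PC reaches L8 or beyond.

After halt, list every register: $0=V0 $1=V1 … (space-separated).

$0=0 $1=4 $2=15 $3=65523 $4=12 $5=8

#0 andi  $1, $4, 6 ; 0/4/4/14/12/3
#1 or   $1, $1, $0 ; 0/4/4/14/12/3
#2 bne  $3, $4, L4 ; 0/4/4/14/12/3 ; →target
#3 xori  $2, $2, 11 ; 0/4/15/14/12/3
#4 ori   $0, $2, 13 ; 0/4/15/14/12/3
#5 nor  $0, $0, $5 ; 0/4/15/14/12/3
#6 nor  $3, $4, $4 ; 0/4/15/65523/12/3
#7 sub  $5, $4, $1 ; 0/4/15/65523/12/8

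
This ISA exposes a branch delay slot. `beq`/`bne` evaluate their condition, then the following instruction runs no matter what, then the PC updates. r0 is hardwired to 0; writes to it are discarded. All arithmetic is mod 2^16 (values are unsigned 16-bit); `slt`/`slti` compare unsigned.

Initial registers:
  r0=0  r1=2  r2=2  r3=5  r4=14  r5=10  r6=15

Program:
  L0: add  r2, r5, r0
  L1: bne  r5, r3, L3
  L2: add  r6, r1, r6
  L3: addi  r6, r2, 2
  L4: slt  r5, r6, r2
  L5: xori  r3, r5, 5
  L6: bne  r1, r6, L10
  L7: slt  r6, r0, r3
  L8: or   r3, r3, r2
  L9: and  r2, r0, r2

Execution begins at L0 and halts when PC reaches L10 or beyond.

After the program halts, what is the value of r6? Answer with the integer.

PC=0  add  r2, r5, r0        | r0=0 r1=2 r2=10 r3=5 r4=14 r5=10 r6=15
PC=1  bne  r5, r3, L3        | r0=0 r1=2 r2=10 r3=5 r4=14 r5=10 r6=15  [TAKEN]
PC=2  add  r6, r1, r6        | r0=0 r1=2 r2=10 r3=5 r4=14 r5=10 r6=17
PC=3  addi  r6, r2, 2        | r0=0 r1=2 r2=10 r3=5 r4=14 r5=10 r6=12
PC=4  slt  r5, r6, r2        | r0=0 r1=2 r2=10 r3=5 r4=14 r5=0 r6=12
PC=5  xori  r3, r5, 5        | r0=0 r1=2 r2=10 r3=5 r4=14 r5=0 r6=12
PC=6  bne  r1, r6, L10       | r0=0 r1=2 r2=10 r3=5 r4=14 r5=0 r6=12  [TAKEN]
PC=7  slt  r6, r0, r3        | r0=0 r1=2 r2=10 r3=5 r4=14 r5=0 r6=1

1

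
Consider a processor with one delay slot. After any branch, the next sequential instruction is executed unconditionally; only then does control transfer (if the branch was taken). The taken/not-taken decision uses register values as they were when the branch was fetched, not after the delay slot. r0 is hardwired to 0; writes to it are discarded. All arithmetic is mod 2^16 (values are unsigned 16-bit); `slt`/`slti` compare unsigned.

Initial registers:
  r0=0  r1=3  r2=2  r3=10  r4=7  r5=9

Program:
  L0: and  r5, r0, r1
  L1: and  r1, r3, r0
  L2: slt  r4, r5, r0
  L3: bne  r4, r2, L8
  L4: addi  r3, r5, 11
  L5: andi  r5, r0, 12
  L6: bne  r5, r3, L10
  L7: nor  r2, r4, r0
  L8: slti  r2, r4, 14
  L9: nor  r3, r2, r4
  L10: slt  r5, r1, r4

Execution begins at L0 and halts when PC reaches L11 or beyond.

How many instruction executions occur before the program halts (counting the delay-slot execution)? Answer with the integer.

PC=0  and  r5, r0, r1        | r0=0 r1=3 r2=2 r3=10 r4=7 r5=0
PC=1  and  r1, r3, r0        | r0=0 r1=0 r2=2 r3=10 r4=7 r5=0
PC=2  slt  r4, r5, r0        | r0=0 r1=0 r2=2 r3=10 r4=0 r5=0
PC=3  bne  r4, r2, L8        | r0=0 r1=0 r2=2 r3=10 r4=0 r5=0  [TAKEN]
PC=4  addi  r3, r5, 11       | r0=0 r1=0 r2=2 r3=11 r4=0 r5=0
PC=8  slti  r2, r4, 14       | r0=0 r1=0 r2=1 r3=11 r4=0 r5=0
PC=9  nor  r3, r2, r4        | r0=0 r1=0 r2=1 r3=65534 r4=0 r5=0
PC=10 slt  r5, r1, r4        | r0=0 r1=0 r2=1 r3=65534 r4=0 r5=0

8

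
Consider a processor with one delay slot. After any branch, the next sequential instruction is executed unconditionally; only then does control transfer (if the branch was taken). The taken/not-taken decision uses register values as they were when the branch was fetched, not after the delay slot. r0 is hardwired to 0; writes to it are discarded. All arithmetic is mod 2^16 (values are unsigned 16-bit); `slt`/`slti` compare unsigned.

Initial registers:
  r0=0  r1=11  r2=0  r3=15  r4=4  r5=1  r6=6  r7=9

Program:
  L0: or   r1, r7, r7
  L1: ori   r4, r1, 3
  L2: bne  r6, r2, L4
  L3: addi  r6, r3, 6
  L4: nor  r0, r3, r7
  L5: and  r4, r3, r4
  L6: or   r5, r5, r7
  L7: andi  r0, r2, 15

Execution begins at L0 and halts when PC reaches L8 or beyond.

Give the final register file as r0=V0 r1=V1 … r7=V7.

PC=0  or   r1, r7, r7        | r0=0 r1=9 r2=0 r3=15 r4=4 r5=1 r6=6 r7=9
PC=1  ori   r4, r1, 3        | r0=0 r1=9 r2=0 r3=15 r4=11 r5=1 r6=6 r7=9
PC=2  bne  r6, r2, L4        | r0=0 r1=9 r2=0 r3=15 r4=11 r5=1 r6=6 r7=9  [TAKEN]
PC=3  addi  r6, r3, 6        | r0=0 r1=9 r2=0 r3=15 r4=11 r5=1 r6=21 r7=9
PC=4  nor  r0, r3, r7        | r0=0 r1=9 r2=0 r3=15 r4=11 r5=1 r6=21 r7=9
PC=5  and  r4, r3, r4        | r0=0 r1=9 r2=0 r3=15 r4=11 r5=1 r6=21 r7=9
PC=6  or   r5, r5, r7        | r0=0 r1=9 r2=0 r3=15 r4=11 r5=9 r6=21 r7=9
PC=7  andi  r0, r2, 15       | r0=0 r1=9 r2=0 r3=15 r4=11 r5=9 r6=21 r7=9

r0=0 r1=9 r2=0 r3=15 r4=11 r5=9 r6=21 r7=9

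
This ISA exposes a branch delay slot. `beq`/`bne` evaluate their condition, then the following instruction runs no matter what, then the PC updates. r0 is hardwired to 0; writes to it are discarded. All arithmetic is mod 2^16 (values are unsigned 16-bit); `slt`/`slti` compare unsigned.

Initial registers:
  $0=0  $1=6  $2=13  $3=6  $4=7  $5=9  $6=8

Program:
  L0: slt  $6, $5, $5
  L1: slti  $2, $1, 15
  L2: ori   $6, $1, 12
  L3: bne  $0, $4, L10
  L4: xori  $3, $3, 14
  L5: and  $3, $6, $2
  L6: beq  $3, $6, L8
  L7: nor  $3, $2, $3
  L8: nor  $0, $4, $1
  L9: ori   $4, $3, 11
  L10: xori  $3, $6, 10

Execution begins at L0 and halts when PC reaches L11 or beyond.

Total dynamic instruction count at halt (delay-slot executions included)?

#0 slt  $6, $5, $5 ; 0/6/13/6/7/9/0
#1 slti  $2, $1, 15 ; 0/6/1/6/7/9/0
#2 ori   $6, $1, 12 ; 0/6/1/6/7/9/14
#3 bne  $0, $4, L10 ; 0/6/1/6/7/9/14 ; →target
#4 xori  $3, $3, 14 ; 0/6/1/8/7/9/14
#10 xori  $3, $6, 10 ; 0/6/1/4/7/9/14

6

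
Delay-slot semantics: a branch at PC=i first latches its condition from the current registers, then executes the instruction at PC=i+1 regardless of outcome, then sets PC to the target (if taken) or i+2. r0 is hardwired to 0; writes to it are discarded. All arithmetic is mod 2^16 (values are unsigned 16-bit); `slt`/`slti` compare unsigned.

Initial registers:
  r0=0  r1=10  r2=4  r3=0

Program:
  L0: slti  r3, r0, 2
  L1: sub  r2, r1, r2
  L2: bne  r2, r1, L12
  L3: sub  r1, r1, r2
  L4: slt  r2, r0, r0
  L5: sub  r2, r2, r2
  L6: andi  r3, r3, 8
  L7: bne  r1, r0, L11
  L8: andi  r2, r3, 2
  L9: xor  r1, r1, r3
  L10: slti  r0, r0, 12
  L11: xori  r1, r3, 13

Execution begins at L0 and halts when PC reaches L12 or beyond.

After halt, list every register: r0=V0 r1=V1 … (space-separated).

#0 slti  r3, r0, 2 ; 0/10/4/1
#1 sub  r2, r1, r2 ; 0/10/6/1
#2 bne  r2, r1, L12 ; 0/10/6/1 ; →target
#3 sub  r1, r1, r2 ; 0/4/6/1

r0=0 r1=4 r2=6 r3=1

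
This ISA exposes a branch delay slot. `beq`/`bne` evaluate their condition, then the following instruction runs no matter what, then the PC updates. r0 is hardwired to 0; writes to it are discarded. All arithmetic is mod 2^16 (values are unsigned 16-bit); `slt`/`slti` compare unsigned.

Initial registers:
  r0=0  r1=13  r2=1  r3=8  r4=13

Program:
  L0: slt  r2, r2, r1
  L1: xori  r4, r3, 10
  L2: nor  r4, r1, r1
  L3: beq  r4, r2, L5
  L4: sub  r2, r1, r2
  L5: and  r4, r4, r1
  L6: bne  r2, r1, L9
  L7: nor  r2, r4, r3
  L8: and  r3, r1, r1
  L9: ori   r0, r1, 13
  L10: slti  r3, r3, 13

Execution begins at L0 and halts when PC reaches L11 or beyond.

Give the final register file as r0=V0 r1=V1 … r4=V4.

r0=0 r1=13 r2=65527 r3=1 r4=0

#0 slt  r2, r2, r1 ; 0/13/1/8/13
#1 xori  r4, r3, 10 ; 0/13/1/8/2
#2 nor  r4, r1, r1 ; 0/13/1/8/65522
#3 beq  r4, r2, L5 ; 0/13/1/8/65522 ; →fallthru
#4 sub  r2, r1, r2 ; 0/13/12/8/65522
#5 and  r4, r4, r1 ; 0/13/12/8/0
#6 bne  r2, r1, L9 ; 0/13/12/8/0 ; →target
#7 nor  r2, r4, r3 ; 0/13/65527/8/0
#9 ori   r0, r1, 13 ; 0/13/65527/8/0
#10 slti  r3, r3, 13 ; 0/13/65527/1/0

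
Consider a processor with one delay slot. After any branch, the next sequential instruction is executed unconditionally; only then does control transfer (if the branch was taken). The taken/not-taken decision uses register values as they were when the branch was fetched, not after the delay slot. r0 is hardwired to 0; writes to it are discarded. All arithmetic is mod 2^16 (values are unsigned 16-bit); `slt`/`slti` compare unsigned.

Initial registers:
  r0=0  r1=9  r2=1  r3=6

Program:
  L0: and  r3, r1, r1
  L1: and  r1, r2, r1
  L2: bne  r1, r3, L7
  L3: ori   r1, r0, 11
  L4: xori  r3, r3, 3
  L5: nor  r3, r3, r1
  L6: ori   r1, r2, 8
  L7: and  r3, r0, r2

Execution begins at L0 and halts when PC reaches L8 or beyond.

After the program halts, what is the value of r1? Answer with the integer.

[0] and  r3, r1, r1  →  {r0:0, r1:9, r2:1, r3:9}
[1] and  r1, r2, r1  →  {r0:0, r1:1, r2:1, r3:9}
[2] bne  r1, r3, L7  →  {r0:0, r1:1, r2:1, r3:9}  ⟨branch taken⟩
[3] ori   r1, r0, 11  →  {r0:0, r1:11, r2:1, r3:9}
[7] and  r3, r0, r2  →  {r0:0, r1:11, r2:1, r3:0}

11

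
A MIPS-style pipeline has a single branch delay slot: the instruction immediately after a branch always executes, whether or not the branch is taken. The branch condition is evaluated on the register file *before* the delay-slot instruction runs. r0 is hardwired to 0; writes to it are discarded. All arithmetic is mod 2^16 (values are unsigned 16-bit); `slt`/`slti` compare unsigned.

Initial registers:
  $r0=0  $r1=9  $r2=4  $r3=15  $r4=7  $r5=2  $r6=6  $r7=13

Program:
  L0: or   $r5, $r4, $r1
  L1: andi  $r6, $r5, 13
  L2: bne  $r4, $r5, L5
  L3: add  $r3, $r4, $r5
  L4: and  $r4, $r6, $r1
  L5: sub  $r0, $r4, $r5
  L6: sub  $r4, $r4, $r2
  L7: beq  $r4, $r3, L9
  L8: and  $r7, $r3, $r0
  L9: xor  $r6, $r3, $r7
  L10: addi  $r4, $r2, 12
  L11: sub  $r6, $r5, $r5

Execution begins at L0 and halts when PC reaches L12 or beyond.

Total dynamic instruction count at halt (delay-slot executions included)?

11

[0] or   $r5, $r4, $r1  →  {$r0:0, $r1:9, $r2:4, $r3:15, $r4:7, $r5:15, $r6:6, $r7:13}
[1] andi  $r6, $r5, 13  →  {$r0:0, $r1:9, $r2:4, $r3:15, $r4:7, $r5:15, $r6:13, $r7:13}
[2] bne  $r4, $r5, L5  →  {$r0:0, $r1:9, $r2:4, $r3:15, $r4:7, $r5:15, $r6:13, $r7:13}  ⟨branch taken⟩
[3] add  $r3, $r4, $r5  →  {$r0:0, $r1:9, $r2:4, $r3:22, $r4:7, $r5:15, $r6:13, $r7:13}
[5] sub  $r0, $r4, $r5  →  {$r0:0, $r1:9, $r2:4, $r3:22, $r4:7, $r5:15, $r6:13, $r7:13}
[6] sub  $r4, $r4, $r2  →  {$r0:0, $r1:9, $r2:4, $r3:22, $r4:3, $r5:15, $r6:13, $r7:13}
[7] beq  $r4, $r3, L9  →  {$r0:0, $r1:9, $r2:4, $r3:22, $r4:3, $r5:15, $r6:13, $r7:13}  ⟨branch fallthrough⟩
[8] and  $r7, $r3, $r0  →  {$r0:0, $r1:9, $r2:4, $r3:22, $r4:3, $r5:15, $r6:13, $r7:0}
[9] xor  $r6, $r3, $r7  →  {$r0:0, $r1:9, $r2:4, $r3:22, $r4:3, $r5:15, $r6:22, $r7:0}
[10] addi  $r4, $r2, 12  →  {$r0:0, $r1:9, $r2:4, $r3:22, $r4:16, $r5:15, $r6:22, $r7:0}
[11] sub  $r6, $r5, $r5  →  {$r0:0, $r1:9, $r2:4, $r3:22, $r4:16, $r5:15, $r6:0, $r7:0}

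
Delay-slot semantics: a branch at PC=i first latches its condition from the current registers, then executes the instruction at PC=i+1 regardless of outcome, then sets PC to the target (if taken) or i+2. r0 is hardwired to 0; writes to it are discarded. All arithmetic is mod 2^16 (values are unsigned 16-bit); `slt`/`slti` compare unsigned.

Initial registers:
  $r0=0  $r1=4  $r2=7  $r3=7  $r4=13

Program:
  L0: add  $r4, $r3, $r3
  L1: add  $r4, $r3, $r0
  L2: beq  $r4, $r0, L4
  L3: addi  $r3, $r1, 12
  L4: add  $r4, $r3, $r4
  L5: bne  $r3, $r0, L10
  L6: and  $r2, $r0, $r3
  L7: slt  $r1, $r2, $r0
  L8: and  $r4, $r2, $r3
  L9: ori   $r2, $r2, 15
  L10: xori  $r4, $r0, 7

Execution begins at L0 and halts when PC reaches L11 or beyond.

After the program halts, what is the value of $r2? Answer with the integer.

[0] add  $r4, $r3, $r3  →  {$r0:0, $r1:4, $r2:7, $r3:7, $r4:14}
[1] add  $r4, $r3, $r0  →  {$r0:0, $r1:4, $r2:7, $r3:7, $r4:7}
[2] beq  $r4, $r0, L4  →  {$r0:0, $r1:4, $r2:7, $r3:7, $r4:7}  ⟨branch fallthrough⟩
[3] addi  $r3, $r1, 12  →  {$r0:0, $r1:4, $r2:7, $r3:16, $r4:7}
[4] add  $r4, $r3, $r4  →  {$r0:0, $r1:4, $r2:7, $r3:16, $r4:23}
[5] bne  $r3, $r0, L10  →  {$r0:0, $r1:4, $r2:7, $r3:16, $r4:23}  ⟨branch taken⟩
[6] and  $r2, $r0, $r3  →  {$r0:0, $r1:4, $r2:0, $r3:16, $r4:23}
[10] xori  $r4, $r0, 7  →  {$r0:0, $r1:4, $r2:0, $r3:16, $r4:7}

0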